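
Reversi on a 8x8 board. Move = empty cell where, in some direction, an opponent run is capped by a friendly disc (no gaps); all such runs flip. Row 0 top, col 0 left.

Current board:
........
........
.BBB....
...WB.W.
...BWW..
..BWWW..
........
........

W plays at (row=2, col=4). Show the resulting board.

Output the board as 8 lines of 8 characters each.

Place W at (2,4); scan 8 dirs for brackets.
Dir NW: first cell '.' (not opp) -> no flip
Dir N: first cell '.' (not opp) -> no flip
Dir NE: first cell '.' (not opp) -> no flip
Dir W: opp run (2,3) (2,2) (2,1), next='.' -> no flip
Dir E: first cell '.' (not opp) -> no flip
Dir SW: first cell 'W' (not opp) -> no flip
Dir S: opp run (3,4) capped by W -> flip
Dir SE: first cell '.' (not opp) -> no flip
All flips: (3,4)

Answer: ........
........
.BBBW...
...WW.W.
...BWW..
..BWWW..
........
........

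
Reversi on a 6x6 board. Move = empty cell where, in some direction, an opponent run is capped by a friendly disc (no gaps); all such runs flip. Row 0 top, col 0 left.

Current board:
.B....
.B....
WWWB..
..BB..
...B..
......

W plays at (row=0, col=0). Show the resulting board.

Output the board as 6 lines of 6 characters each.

Place W at (0,0); scan 8 dirs for brackets.
Dir NW: edge -> no flip
Dir N: edge -> no flip
Dir NE: edge -> no flip
Dir W: edge -> no flip
Dir E: opp run (0,1), next='.' -> no flip
Dir SW: edge -> no flip
Dir S: first cell '.' (not opp) -> no flip
Dir SE: opp run (1,1) capped by W -> flip
All flips: (1,1)

Answer: WB....
.W....
WWWB..
..BB..
...B..
......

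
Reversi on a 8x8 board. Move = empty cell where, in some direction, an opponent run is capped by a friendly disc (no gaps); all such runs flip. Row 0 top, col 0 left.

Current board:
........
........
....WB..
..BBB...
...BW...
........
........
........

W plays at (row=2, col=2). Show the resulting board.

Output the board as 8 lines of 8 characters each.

Answer: ........
........
..W.WB..
..BWB...
...BW...
........
........
........

Derivation:
Place W at (2,2); scan 8 dirs for brackets.
Dir NW: first cell '.' (not opp) -> no flip
Dir N: first cell '.' (not opp) -> no flip
Dir NE: first cell '.' (not opp) -> no flip
Dir W: first cell '.' (not opp) -> no flip
Dir E: first cell '.' (not opp) -> no flip
Dir SW: first cell '.' (not opp) -> no flip
Dir S: opp run (3,2), next='.' -> no flip
Dir SE: opp run (3,3) capped by W -> flip
All flips: (3,3)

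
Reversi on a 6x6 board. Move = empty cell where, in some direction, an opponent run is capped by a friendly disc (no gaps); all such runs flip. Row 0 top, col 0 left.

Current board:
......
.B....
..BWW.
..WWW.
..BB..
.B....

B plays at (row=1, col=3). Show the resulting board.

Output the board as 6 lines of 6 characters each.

Place B at (1,3); scan 8 dirs for brackets.
Dir NW: first cell '.' (not opp) -> no flip
Dir N: first cell '.' (not opp) -> no flip
Dir NE: first cell '.' (not opp) -> no flip
Dir W: first cell '.' (not opp) -> no flip
Dir E: first cell '.' (not opp) -> no flip
Dir SW: first cell 'B' (not opp) -> no flip
Dir S: opp run (2,3) (3,3) capped by B -> flip
Dir SE: opp run (2,4), next='.' -> no flip
All flips: (2,3) (3,3)

Answer: ......
.B.B..
..BBW.
..WBW.
..BB..
.B....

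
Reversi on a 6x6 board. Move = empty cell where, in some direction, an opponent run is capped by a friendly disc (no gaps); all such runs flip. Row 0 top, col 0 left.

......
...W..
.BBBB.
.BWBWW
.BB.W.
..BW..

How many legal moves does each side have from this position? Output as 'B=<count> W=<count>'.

-- B to move --
(0,2): flips 1 -> legal
(0,3): flips 1 -> legal
(0,4): flips 1 -> legal
(1,2): no bracket -> illegal
(1,4): no bracket -> illegal
(2,5): no bracket -> illegal
(4,3): flips 1 -> legal
(4,5): flips 1 -> legal
(5,4): flips 3 -> legal
(5,5): flips 1 -> legal
B mobility = 7
-- W to move --
(1,0): flips 1 -> legal
(1,1): flips 2 -> legal
(1,2): flips 2 -> legal
(1,4): flips 2 -> legal
(1,5): no bracket -> illegal
(2,0): flips 2 -> legal
(2,5): no bracket -> illegal
(3,0): flips 1 -> legal
(4,0): flips 2 -> legal
(4,3): flips 2 -> legal
(5,0): flips 1 -> legal
(5,1): flips 1 -> legal
W mobility = 10

Answer: B=7 W=10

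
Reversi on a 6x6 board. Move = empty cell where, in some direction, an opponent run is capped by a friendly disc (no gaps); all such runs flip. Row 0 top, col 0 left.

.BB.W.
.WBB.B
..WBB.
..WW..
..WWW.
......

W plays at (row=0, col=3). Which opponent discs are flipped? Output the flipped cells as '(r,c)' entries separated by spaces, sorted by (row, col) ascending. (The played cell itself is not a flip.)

Dir NW: edge -> no flip
Dir N: edge -> no flip
Dir NE: edge -> no flip
Dir W: opp run (0,2) (0,1), next='.' -> no flip
Dir E: first cell 'W' (not opp) -> no flip
Dir SW: opp run (1,2), next='.' -> no flip
Dir S: opp run (1,3) (2,3) capped by W -> flip
Dir SE: first cell '.' (not opp) -> no flip

Answer: (1,3) (2,3)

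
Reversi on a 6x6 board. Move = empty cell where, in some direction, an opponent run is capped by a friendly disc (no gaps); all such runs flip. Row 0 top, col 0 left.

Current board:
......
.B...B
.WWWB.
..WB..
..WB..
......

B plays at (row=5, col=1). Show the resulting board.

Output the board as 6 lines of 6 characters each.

Answer: ......
.B...B
.WWWB.
..WB..
..BB..
.B....

Derivation:
Place B at (5,1); scan 8 dirs for brackets.
Dir NW: first cell '.' (not opp) -> no flip
Dir N: first cell '.' (not opp) -> no flip
Dir NE: opp run (4,2) capped by B -> flip
Dir W: first cell '.' (not opp) -> no flip
Dir E: first cell '.' (not opp) -> no flip
Dir SW: edge -> no flip
Dir S: edge -> no flip
Dir SE: edge -> no flip
All flips: (4,2)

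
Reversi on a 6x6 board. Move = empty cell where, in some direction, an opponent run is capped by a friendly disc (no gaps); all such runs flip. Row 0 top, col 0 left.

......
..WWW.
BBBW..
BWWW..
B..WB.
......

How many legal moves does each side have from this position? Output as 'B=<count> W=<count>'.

Answer: B=8 W=4

Derivation:
-- B to move --
(0,1): no bracket -> illegal
(0,2): flips 1 -> legal
(0,3): flips 1 -> legal
(0,4): flips 1 -> legal
(0,5): no bracket -> illegal
(1,1): no bracket -> illegal
(1,5): no bracket -> illegal
(2,4): flips 1 -> legal
(2,5): no bracket -> illegal
(3,4): flips 3 -> legal
(4,1): flips 1 -> legal
(4,2): flips 3 -> legal
(5,2): no bracket -> illegal
(5,3): no bracket -> illegal
(5,4): flips 2 -> legal
B mobility = 8
-- W to move --
(1,0): flips 1 -> legal
(1,1): flips 2 -> legal
(3,4): no bracket -> illegal
(3,5): no bracket -> illegal
(4,1): no bracket -> illegal
(4,5): flips 1 -> legal
(5,0): no bracket -> illegal
(5,1): no bracket -> illegal
(5,3): no bracket -> illegal
(5,4): no bracket -> illegal
(5,5): flips 1 -> legal
W mobility = 4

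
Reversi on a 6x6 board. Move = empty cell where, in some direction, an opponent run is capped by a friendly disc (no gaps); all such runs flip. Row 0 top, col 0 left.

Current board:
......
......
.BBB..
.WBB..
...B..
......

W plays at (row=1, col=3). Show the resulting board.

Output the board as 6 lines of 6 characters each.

Answer: ......
...W..
.BWB..
.WBB..
...B..
......

Derivation:
Place W at (1,3); scan 8 dirs for brackets.
Dir NW: first cell '.' (not opp) -> no flip
Dir N: first cell '.' (not opp) -> no flip
Dir NE: first cell '.' (not opp) -> no flip
Dir W: first cell '.' (not opp) -> no flip
Dir E: first cell '.' (not opp) -> no flip
Dir SW: opp run (2,2) capped by W -> flip
Dir S: opp run (2,3) (3,3) (4,3), next='.' -> no flip
Dir SE: first cell '.' (not opp) -> no flip
All flips: (2,2)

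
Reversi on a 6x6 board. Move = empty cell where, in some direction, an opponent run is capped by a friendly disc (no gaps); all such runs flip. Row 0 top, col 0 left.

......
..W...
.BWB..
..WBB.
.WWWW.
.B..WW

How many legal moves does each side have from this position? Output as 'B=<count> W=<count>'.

-- B to move --
(0,1): flips 1 -> legal
(0,2): no bracket -> illegal
(0,3): flips 1 -> legal
(1,1): flips 1 -> legal
(1,3): no bracket -> illegal
(3,0): no bracket -> illegal
(3,1): flips 2 -> legal
(3,5): no bracket -> illegal
(4,0): no bracket -> illegal
(4,5): no bracket -> illegal
(5,0): flips 2 -> legal
(5,2): flips 1 -> legal
(5,3): flips 1 -> legal
B mobility = 7
-- W to move --
(1,0): flips 1 -> legal
(1,1): no bracket -> illegal
(1,3): flips 2 -> legal
(1,4): flips 1 -> legal
(2,0): flips 1 -> legal
(2,4): flips 3 -> legal
(2,5): flips 1 -> legal
(3,0): flips 1 -> legal
(3,1): no bracket -> illegal
(3,5): flips 2 -> legal
(4,0): no bracket -> illegal
(4,5): flips 2 -> legal
(5,0): no bracket -> illegal
(5,2): no bracket -> illegal
W mobility = 9

Answer: B=7 W=9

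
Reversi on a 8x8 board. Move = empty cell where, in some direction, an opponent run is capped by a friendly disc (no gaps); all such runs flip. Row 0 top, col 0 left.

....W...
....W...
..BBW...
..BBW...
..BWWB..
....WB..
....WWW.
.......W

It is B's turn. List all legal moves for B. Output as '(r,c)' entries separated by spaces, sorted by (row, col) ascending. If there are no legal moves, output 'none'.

Answer: (0,5) (1,5) (2,5) (3,5) (5,3) (6,3) (7,3) (7,5) (7,6)

Derivation:
(0,3): no bracket -> illegal
(0,5): flips 1 -> legal
(1,3): no bracket -> illegal
(1,5): flips 1 -> legal
(2,5): flips 1 -> legal
(3,5): flips 1 -> legal
(5,2): no bracket -> illegal
(5,3): flips 2 -> legal
(5,6): no bracket -> illegal
(5,7): no bracket -> illegal
(6,3): flips 1 -> legal
(6,7): no bracket -> illegal
(7,3): flips 1 -> legal
(7,4): no bracket -> illegal
(7,5): flips 1 -> legal
(7,6): flips 3 -> legal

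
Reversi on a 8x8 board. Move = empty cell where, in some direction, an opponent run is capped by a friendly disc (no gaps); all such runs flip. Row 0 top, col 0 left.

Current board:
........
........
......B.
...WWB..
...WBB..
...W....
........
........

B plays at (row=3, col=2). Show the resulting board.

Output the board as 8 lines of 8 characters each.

Answer: ........
........
......B.
..BBBB..
...WBB..
...W....
........
........

Derivation:
Place B at (3,2); scan 8 dirs for brackets.
Dir NW: first cell '.' (not opp) -> no flip
Dir N: first cell '.' (not opp) -> no flip
Dir NE: first cell '.' (not opp) -> no flip
Dir W: first cell '.' (not opp) -> no flip
Dir E: opp run (3,3) (3,4) capped by B -> flip
Dir SW: first cell '.' (not opp) -> no flip
Dir S: first cell '.' (not opp) -> no flip
Dir SE: opp run (4,3), next='.' -> no flip
All flips: (3,3) (3,4)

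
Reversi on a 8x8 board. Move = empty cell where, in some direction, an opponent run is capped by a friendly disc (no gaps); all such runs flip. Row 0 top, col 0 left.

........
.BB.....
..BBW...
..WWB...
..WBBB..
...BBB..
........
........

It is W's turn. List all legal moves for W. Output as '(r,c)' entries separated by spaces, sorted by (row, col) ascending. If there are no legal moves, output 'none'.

(0,0): flips 2 -> legal
(0,1): no bracket -> illegal
(0,2): flips 2 -> legal
(0,3): no bracket -> illegal
(1,0): no bracket -> illegal
(1,3): flips 1 -> legal
(1,4): flips 1 -> legal
(2,0): no bracket -> illegal
(2,1): flips 2 -> legal
(2,5): no bracket -> illegal
(3,1): no bracket -> illegal
(3,5): flips 1 -> legal
(3,6): no bracket -> illegal
(4,6): flips 3 -> legal
(5,2): no bracket -> illegal
(5,6): no bracket -> illegal
(6,2): no bracket -> illegal
(6,3): flips 2 -> legal
(6,4): flips 4 -> legal
(6,5): flips 2 -> legal
(6,6): flips 2 -> legal

Answer: (0,0) (0,2) (1,3) (1,4) (2,1) (3,5) (4,6) (6,3) (6,4) (6,5) (6,6)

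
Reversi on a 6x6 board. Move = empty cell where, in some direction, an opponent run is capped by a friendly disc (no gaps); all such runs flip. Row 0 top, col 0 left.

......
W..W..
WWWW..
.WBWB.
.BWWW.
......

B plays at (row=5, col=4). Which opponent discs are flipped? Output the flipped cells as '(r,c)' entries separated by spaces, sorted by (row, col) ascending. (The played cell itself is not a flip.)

Answer: (4,3) (4,4)

Derivation:
Dir NW: opp run (4,3) capped by B -> flip
Dir N: opp run (4,4) capped by B -> flip
Dir NE: first cell '.' (not opp) -> no flip
Dir W: first cell '.' (not opp) -> no flip
Dir E: first cell '.' (not opp) -> no flip
Dir SW: edge -> no flip
Dir S: edge -> no flip
Dir SE: edge -> no flip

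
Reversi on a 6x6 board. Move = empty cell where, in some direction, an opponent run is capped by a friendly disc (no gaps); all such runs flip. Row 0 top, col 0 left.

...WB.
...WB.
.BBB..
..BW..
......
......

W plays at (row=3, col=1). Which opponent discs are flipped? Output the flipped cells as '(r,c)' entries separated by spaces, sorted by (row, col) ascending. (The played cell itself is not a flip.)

Answer: (2,2) (3,2)

Derivation:
Dir NW: first cell '.' (not opp) -> no flip
Dir N: opp run (2,1), next='.' -> no flip
Dir NE: opp run (2,2) capped by W -> flip
Dir W: first cell '.' (not opp) -> no flip
Dir E: opp run (3,2) capped by W -> flip
Dir SW: first cell '.' (not opp) -> no flip
Dir S: first cell '.' (not opp) -> no flip
Dir SE: first cell '.' (not opp) -> no flip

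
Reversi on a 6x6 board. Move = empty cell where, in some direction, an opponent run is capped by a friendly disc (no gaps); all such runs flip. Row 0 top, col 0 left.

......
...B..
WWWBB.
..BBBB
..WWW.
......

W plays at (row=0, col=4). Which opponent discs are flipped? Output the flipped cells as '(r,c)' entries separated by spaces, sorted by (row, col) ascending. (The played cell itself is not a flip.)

Answer: (1,3)

Derivation:
Dir NW: edge -> no flip
Dir N: edge -> no flip
Dir NE: edge -> no flip
Dir W: first cell '.' (not opp) -> no flip
Dir E: first cell '.' (not opp) -> no flip
Dir SW: opp run (1,3) capped by W -> flip
Dir S: first cell '.' (not opp) -> no flip
Dir SE: first cell '.' (not opp) -> no flip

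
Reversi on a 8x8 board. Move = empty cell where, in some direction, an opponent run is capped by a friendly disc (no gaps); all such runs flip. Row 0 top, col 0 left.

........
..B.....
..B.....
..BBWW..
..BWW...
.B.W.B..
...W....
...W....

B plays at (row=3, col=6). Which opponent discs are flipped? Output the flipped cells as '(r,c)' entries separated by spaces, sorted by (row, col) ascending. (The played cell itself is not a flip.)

Answer: (3,4) (3,5)

Derivation:
Dir NW: first cell '.' (not opp) -> no flip
Dir N: first cell '.' (not opp) -> no flip
Dir NE: first cell '.' (not opp) -> no flip
Dir W: opp run (3,5) (3,4) capped by B -> flip
Dir E: first cell '.' (not opp) -> no flip
Dir SW: first cell '.' (not opp) -> no flip
Dir S: first cell '.' (not opp) -> no flip
Dir SE: first cell '.' (not opp) -> no flip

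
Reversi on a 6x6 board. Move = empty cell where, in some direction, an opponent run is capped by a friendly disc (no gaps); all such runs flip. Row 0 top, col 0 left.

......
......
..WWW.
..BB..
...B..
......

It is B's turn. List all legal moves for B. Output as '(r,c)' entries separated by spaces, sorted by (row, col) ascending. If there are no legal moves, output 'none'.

(1,1): flips 1 -> legal
(1,2): flips 1 -> legal
(1,3): flips 1 -> legal
(1,4): flips 1 -> legal
(1,5): flips 1 -> legal
(2,1): no bracket -> illegal
(2,5): no bracket -> illegal
(3,1): no bracket -> illegal
(3,4): no bracket -> illegal
(3,5): no bracket -> illegal

Answer: (1,1) (1,2) (1,3) (1,4) (1,5)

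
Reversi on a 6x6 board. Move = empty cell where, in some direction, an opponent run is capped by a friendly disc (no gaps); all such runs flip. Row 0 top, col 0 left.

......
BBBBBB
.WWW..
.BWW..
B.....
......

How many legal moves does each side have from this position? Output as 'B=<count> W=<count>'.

Answer: B=6 W=8

Derivation:
-- B to move --
(2,0): no bracket -> illegal
(2,4): no bracket -> illegal
(3,0): flips 1 -> legal
(3,4): flips 3 -> legal
(4,1): flips 2 -> legal
(4,2): flips 2 -> legal
(4,3): flips 4 -> legal
(4,4): flips 2 -> legal
B mobility = 6
-- W to move --
(0,0): flips 1 -> legal
(0,1): flips 2 -> legal
(0,2): flips 1 -> legal
(0,3): flips 2 -> legal
(0,4): flips 1 -> legal
(0,5): flips 1 -> legal
(2,0): no bracket -> illegal
(2,4): no bracket -> illegal
(2,5): no bracket -> illegal
(3,0): flips 1 -> legal
(4,1): flips 1 -> legal
(4,2): no bracket -> illegal
(5,0): no bracket -> illegal
(5,1): no bracket -> illegal
W mobility = 8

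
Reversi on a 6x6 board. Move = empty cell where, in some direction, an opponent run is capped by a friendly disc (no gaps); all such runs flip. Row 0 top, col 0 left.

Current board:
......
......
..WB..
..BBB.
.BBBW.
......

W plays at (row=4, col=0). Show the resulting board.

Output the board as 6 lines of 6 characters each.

Place W at (4,0); scan 8 dirs for brackets.
Dir NW: edge -> no flip
Dir N: first cell '.' (not opp) -> no flip
Dir NE: first cell '.' (not opp) -> no flip
Dir W: edge -> no flip
Dir E: opp run (4,1) (4,2) (4,3) capped by W -> flip
Dir SW: edge -> no flip
Dir S: first cell '.' (not opp) -> no flip
Dir SE: first cell '.' (not opp) -> no flip
All flips: (4,1) (4,2) (4,3)

Answer: ......
......
..WB..
..BBB.
WWWWW.
......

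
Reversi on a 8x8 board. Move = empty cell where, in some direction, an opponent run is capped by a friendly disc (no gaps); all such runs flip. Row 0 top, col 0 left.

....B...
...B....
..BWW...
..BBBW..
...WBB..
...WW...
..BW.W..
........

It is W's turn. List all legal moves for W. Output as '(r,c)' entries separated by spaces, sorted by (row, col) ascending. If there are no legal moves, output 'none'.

(0,2): flips 1 -> legal
(0,3): flips 1 -> legal
(0,5): no bracket -> illegal
(1,1): no bracket -> illegal
(1,2): no bracket -> illegal
(1,4): no bracket -> illegal
(1,5): no bracket -> illegal
(2,1): flips 2 -> legal
(2,5): flips 1 -> legal
(3,1): flips 3 -> legal
(3,6): flips 1 -> legal
(4,1): flips 1 -> legal
(4,2): flips 1 -> legal
(4,6): flips 2 -> legal
(5,1): no bracket -> illegal
(5,2): no bracket -> illegal
(5,5): flips 1 -> legal
(5,6): flips 2 -> legal
(6,1): flips 1 -> legal
(7,1): flips 1 -> legal
(7,2): no bracket -> illegal
(7,3): no bracket -> illegal

Answer: (0,2) (0,3) (2,1) (2,5) (3,1) (3,6) (4,1) (4,2) (4,6) (5,5) (5,6) (6,1) (7,1)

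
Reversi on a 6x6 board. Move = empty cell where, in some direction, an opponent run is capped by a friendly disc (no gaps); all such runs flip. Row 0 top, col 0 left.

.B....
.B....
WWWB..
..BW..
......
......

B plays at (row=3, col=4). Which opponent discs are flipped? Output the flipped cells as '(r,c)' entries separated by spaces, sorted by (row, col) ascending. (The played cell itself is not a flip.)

Dir NW: first cell 'B' (not opp) -> no flip
Dir N: first cell '.' (not opp) -> no flip
Dir NE: first cell '.' (not opp) -> no flip
Dir W: opp run (3,3) capped by B -> flip
Dir E: first cell '.' (not opp) -> no flip
Dir SW: first cell '.' (not opp) -> no flip
Dir S: first cell '.' (not opp) -> no flip
Dir SE: first cell '.' (not opp) -> no flip

Answer: (3,3)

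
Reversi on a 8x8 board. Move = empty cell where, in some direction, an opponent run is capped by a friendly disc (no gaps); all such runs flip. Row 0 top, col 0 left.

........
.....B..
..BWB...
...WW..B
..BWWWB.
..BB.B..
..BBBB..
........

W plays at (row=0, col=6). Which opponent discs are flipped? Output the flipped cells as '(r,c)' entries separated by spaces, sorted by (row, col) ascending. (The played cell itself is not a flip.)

Answer: (1,5) (2,4)

Derivation:
Dir NW: edge -> no flip
Dir N: edge -> no flip
Dir NE: edge -> no flip
Dir W: first cell '.' (not opp) -> no flip
Dir E: first cell '.' (not opp) -> no flip
Dir SW: opp run (1,5) (2,4) capped by W -> flip
Dir S: first cell '.' (not opp) -> no flip
Dir SE: first cell '.' (not opp) -> no flip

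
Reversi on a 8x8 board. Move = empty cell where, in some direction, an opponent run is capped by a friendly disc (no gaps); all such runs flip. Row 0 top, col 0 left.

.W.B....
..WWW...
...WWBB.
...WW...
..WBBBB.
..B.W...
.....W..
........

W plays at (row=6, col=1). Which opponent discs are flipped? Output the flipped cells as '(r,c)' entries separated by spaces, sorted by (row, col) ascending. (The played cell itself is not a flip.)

Dir NW: first cell '.' (not opp) -> no flip
Dir N: first cell '.' (not opp) -> no flip
Dir NE: opp run (5,2) (4,3) capped by W -> flip
Dir W: first cell '.' (not opp) -> no flip
Dir E: first cell '.' (not opp) -> no flip
Dir SW: first cell '.' (not opp) -> no flip
Dir S: first cell '.' (not opp) -> no flip
Dir SE: first cell '.' (not opp) -> no flip

Answer: (4,3) (5,2)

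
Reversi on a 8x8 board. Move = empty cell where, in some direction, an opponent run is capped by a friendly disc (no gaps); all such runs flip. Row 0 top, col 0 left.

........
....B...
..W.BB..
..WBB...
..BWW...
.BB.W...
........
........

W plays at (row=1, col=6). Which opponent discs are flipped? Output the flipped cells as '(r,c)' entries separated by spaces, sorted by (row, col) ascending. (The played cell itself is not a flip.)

Answer: (2,5) (3,4)

Derivation:
Dir NW: first cell '.' (not opp) -> no flip
Dir N: first cell '.' (not opp) -> no flip
Dir NE: first cell '.' (not opp) -> no flip
Dir W: first cell '.' (not opp) -> no flip
Dir E: first cell '.' (not opp) -> no flip
Dir SW: opp run (2,5) (3,4) capped by W -> flip
Dir S: first cell '.' (not opp) -> no flip
Dir SE: first cell '.' (not opp) -> no flip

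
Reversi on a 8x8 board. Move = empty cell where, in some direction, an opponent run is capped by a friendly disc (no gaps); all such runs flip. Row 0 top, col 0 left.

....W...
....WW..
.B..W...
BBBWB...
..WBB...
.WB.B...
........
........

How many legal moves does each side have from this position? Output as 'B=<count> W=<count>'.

-- B to move --
(0,3): no bracket -> illegal
(0,5): no bracket -> illegal
(0,6): no bracket -> illegal
(1,3): no bracket -> illegal
(1,6): no bracket -> illegal
(2,2): flips 1 -> legal
(2,3): flips 1 -> legal
(2,5): no bracket -> illegal
(2,6): no bracket -> illegal
(3,5): no bracket -> illegal
(4,0): no bracket -> illegal
(4,1): flips 1 -> legal
(5,0): flips 1 -> legal
(5,3): flips 1 -> legal
(6,0): no bracket -> illegal
(6,1): no bracket -> illegal
(6,2): no bracket -> illegal
B mobility = 5
-- W to move --
(1,0): no bracket -> illegal
(1,1): no bracket -> illegal
(1,2): no bracket -> illegal
(2,0): flips 1 -> legal
(2,2): flips 1 -> legal
(2,3): no bracket -> illegal
(2,5): no bracket -> illegal
(3,5): flips 1 -> legal
(4,0): no bracket -> illegal
(4,1): no bracket -> illegal
(4,5): flips 2 -> legal
(5,3): flips 2 -> legal
(5,5): flips 1 -> legal
(6,1): no bracket -> illegal
(6,2): flips 1 -> legal
(6,3): no bracket -> illegal
(6,4): flips 3 -> legal
(6,5): no bracket -> illegal
W mobility = 8

Answer: B=5 W=8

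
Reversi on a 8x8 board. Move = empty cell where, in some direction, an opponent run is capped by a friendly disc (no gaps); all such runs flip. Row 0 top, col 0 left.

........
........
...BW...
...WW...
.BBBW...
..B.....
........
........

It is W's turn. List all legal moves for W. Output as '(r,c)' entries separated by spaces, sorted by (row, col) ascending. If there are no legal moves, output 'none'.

(1,2): flips 1 -> legal
(1,3): flips 1 -> legal
(1,4): no bracket -> illegal
(2,2): flips 1 -> legal
(3,0): no bracket -> illegal
(3,1): no bracket -> illegal
(3,2): no bracket -> illegal
(4,0): flips 3 -> legal
(5,0): no bracket -> illegal
(5,1): flips 1 -> legal
(5,3): flips 1 -> legal
(5,4): no bracket -> illegal
(6,1): flips 2 -> legal
(6,2): no bracket -> illegal
(6,3): no bracket -> illegal

Answer: (1,2) (1,3) (2,2) (4,0) (5,1) (5,3) (6,1)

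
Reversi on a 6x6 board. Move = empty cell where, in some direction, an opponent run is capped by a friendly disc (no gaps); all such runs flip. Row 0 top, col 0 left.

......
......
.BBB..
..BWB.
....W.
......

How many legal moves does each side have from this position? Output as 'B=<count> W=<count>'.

-- B to move --
(2,4): no bracket -> illegal
(3,5): no bracket -> illegal
(4,2): no bracket -> illegal
(4,3): flips 1 -> legal
(4,5): no bracket -> illegal
(5,3): no bracket -> illegal
(5,4): flips 1 -> legal
(5,5): flips 2 -> legal
B mobility = 3
-- W to move --
(1,0): no bracket -> illegal
(1,1): flips 1 -> legal
(1,2): no bracket -> illegal
(1,3): flips 1 -> legal
(1,4): no bracket -> illegal
(2,0): no bracket -> illegal
(2,4): flips 1 -> legal
(2,5): no bracket -> illegal
(3,0): no bracket -> illegal
(3,1): flips 1 -> legal
(3,5): flips 1 -> legal
(4,1): no bracket -> illegal
(4,2): no bracket -> illegal
(4,3): no bracket -> illegal
(4,5): no bracket -> illegal
W mobility = 5

Answer: B=3 W=5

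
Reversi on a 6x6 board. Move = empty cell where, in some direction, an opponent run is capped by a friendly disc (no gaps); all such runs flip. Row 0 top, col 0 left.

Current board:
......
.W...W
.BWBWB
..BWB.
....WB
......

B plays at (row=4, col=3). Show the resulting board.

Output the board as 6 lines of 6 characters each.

Place B at (4,3); scan 8 dirs for brackets.
Dir NW: first cell 'B' (not opp) -> no flip
Dir N: opp run (3,3) capped by B -> flip
Dir NE: first cell 'B' (not opp) -> no flip
Dir W: first cell '.' (not opp) -> no flip
Dir E: opp run (4,4) capped by B -> flip
Dir SW: first cell '.' (not opp) -> no flip
Dir S: first cell '.' (not opp) -> no flip
Dir SE: first cell '.' (not opp) -> no flip
All flips: (3,3) (4,4)

Answer: ......
.W...W
.BWBWB
..BBB.
...BBB
......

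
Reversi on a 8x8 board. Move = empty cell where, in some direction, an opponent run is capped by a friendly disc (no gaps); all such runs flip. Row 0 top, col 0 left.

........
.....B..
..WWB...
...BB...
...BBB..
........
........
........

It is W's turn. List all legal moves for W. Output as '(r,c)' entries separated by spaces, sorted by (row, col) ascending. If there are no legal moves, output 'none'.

Answer: (2,5) (5,3) (5,5) (5,6)

Derivation:
(0,4): no bracket -> illegal
(0,5): no bracket -> illegal
(0,6): no bracket -> illegal
(1,3): no bracket -> illegal
(1,4): no bracket -> illegal
(1,6): no bracket -> illegal
(2,5): flips 1 -> legal
(2,6): no bracket -> illegal
(3,2): no bracket -> illegal
(3,5): no bracket -> illegal
(3,6): no bracket -> illegal
(4,2): no bracket -> illegal
(4,6): no bracket -> illegal
(5,2): no bracket -> illegal
(5,3): flips 2 -> legal
(5,4): no bracket -> illegal
(5,5): flips 2 -> legal
(5,6): flips 2 -> legal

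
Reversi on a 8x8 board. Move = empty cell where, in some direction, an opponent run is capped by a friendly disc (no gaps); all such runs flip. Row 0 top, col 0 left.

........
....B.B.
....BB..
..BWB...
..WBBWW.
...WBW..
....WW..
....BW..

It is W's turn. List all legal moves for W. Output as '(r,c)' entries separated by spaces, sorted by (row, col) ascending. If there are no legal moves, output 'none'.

(0,3): no bracket -> illegal
(0,4): flips 5 -> legal
(0,5): no bracket -> illegal
(0,6): no bracket -> illegal
(0,7): no bracket -> illegal
(1,3): no bracket -> illegal
(1,5): flips 1 -> legal
(1,7): no bracket -> illegal
(2,1): flips 3 -> legal
(2,2): flips 1 -> legal
(2,3): flips 1 -> legal
(2,6): no bracket -> illegal
(2,7): no bracket -> illegal
(3,1): flips 1 -> legal
(3,5): flips 2 -> legal
(3,6): no bracket -> illegal
(4,1): no bracket -> illegal
(5,2): no bracket -> illegal
(6,3): flips 1 -> legal
(7,3): flips 1 -> legal

Answer: (0,4) (1,5) (2,1) (2,2) (2,3) (3,1) (3,5) (6,3) (7,3)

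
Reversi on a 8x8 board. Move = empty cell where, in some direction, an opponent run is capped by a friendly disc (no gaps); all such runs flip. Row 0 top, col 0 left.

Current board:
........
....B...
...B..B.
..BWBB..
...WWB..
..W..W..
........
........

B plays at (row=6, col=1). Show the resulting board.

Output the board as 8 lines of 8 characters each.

Place B at (6,1); scan 8 dirs for brackets.
Dir NW: first cell '.' (not opp) -> no flip
Dir N: first cell '.' (not opp) -> no flip
Dir NE: opp run (5,2) (4,3) capped by B -> flip
Dir W: first cell '.' (not opp) -> no flip
Dir E: first cell '.' (not opp) -> no flip
Dir SW: first cell '.' (not opp) -> no flip
Dir S: first cell '.' (not opp) -> no flip
Dir SE: first cell '.' (not opp) -> no flip
All flips: (4,3) (5,2)

Answer: ........
....B...
...B..B.
..BWBB..
...BWB..
..B..W..
.B......
........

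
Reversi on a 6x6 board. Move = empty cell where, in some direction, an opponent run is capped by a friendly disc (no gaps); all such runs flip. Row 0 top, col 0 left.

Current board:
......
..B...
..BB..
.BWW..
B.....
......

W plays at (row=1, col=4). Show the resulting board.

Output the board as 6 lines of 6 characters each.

Place W at (1,4); scan 8 dirs for brackets.
Dir NW: first cell '.' (not opp) -> no flip
Dir N: first cell '.' (not opp) -> no flip
Dir NE: first cell '.' (not opp) -> no flip
Dir W: first cell '.' (not opp) -> no flip
Dir E: first cell '.' (not opp) -> no flip
Dir SW: opp run (2,3) capped by W -> flip
Dir S: first cell '.' (not opp) -> no flip
Dir SE: first cell '.' (not opp) -> no flip
All flips: (2,3)

Answer: ......
..B.W.
..BW..
.BWW..
B.....
......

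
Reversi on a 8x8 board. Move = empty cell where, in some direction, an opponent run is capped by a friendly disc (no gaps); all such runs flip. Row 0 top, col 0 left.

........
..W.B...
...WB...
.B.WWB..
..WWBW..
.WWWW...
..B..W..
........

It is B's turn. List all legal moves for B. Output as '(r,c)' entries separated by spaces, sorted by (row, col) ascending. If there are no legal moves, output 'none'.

(0,1): no bracket -> illegal
(0,2): no bracket -> illegal
(0,3): no bracket -> illegal
(1,1): no bracket -> illegal
(1,3): no bracket -> illegal
(2,1): no bracket -> illegal
(2,2): flips 2 -> legal
(2,5): no bracket -> illegal
(3,2): flips 5 -> legal
(3,6): no bracket -> illegal
(4,0): flips 1 -> legal
(4,1): flips 2 -> legal
(4,6): flips 1 -> legal
(5,0): no bracket -> illegal
(5,5): flips 1 -> legal
(5,6): no bracket -> illegal
(6,0): flips 3 -> legal
(6,1): no bracket -> illegal
(6,3): no bracket -> illegal
(6,4): flips 3 -> legal
(6,6): no bracket -> illegal
(7,4): no bracket -> illegal
(7,5): no bracket -> illegal
(7,6): no bracket -> illegal

Answer: (2,2) (3,2) (4,0) (4,1) (4,6) (5,5) (6,0) (6,4)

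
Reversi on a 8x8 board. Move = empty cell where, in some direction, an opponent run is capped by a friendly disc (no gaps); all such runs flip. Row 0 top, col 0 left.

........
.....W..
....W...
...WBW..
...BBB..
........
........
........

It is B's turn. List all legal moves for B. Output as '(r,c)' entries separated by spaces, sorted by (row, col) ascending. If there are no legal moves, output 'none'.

Answer: (1,4) (2,2) (2,3) (2,5) (2,6) (3,2) (3,6)

Derivation:
(0,4): no bracket -> illegal
(0,5): no bracket -> illegal
(0,6): no bracket -> illegal
(1,3): no bracket -> illegal
(1,4): flips 1 -> legal
(1,6): no bracket -> illegal
(2,2): flips 1 -> legal
(2,3): flips 1 -> legal
(2,5): flips 1 -> legal
(2,6): flips 1 -> legal
(3,2): flips 1 -> legal
(3,6): flips 1 -> legal
(4,2): no bracket -> illegal
(4,6): no bracket -> illegal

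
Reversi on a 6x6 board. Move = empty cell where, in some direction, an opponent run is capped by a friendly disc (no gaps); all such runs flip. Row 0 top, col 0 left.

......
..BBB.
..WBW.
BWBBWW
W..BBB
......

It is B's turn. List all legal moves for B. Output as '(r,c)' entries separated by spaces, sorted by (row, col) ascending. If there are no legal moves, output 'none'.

Answer: (1,1) (1,5) (2,1) (2,5) (5,0)

Derivation:
(1,1): flips 1 -> legal
(1,5): flips 1 -> legal
(2,0): no bracket -> illegal
(2,1): flips 1 -> legal
(2,5): flips 3 -> legal
(4,1): no bracket -> illegal
(4,2): no bracket -> illegal
(5,0): flips 1 -> legal
(5,1): no bracket -> illegal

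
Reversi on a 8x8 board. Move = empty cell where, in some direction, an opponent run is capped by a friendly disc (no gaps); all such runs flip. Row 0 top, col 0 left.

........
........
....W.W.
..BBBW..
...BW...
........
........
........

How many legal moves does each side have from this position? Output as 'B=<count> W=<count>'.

Answer: B=6 W=3

Derivation:
-- B to move --
(1,3): no bracket -> illegal
(1,4): flips 1 -> legal
(1,5): flips 1 -> legal
(1,6): no bracket -> illegal
(1,7): no bracket -> illegal
(2,3): no bracket -> illegal
(2,5): no bracket -> illegal
(2,7): no bracket -> illegal
(3,6): flips 1 -> legal
(3,7): no bracket -> illegal
(4,5): flips 1 -> legal
(4,6): no bracket -> illegal
(5,3): no bracket -> illegal
(5,4): flips 1 -> legal
(5,5): flips 1 -> legal
B mobility = 6
-- W to move --
(2,1): no bracket -> illegal
(2,2): flips 1 -> legal
(2,3): no bracket -> illegal
(2,5): no bracket -> illegal
(3,1): flips 3 -> legal
(4,1): no bracket -> illegal
(4,2): flips 2 -> legal
(4,5): no bracket -> illegal
(5,2): no bracket -> illegal
(5,3): no bracket -> illegal
(5,4): no bracket -> illegal
W mobility = 3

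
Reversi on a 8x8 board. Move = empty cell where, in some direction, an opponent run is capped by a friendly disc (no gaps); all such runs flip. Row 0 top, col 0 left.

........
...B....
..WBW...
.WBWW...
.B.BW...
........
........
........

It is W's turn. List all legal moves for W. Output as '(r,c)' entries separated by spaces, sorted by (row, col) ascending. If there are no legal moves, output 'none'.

Answer: (0,2) (0,3) (0,4) (1,2) (4,2) (5,1) (5,2) (5,3)

Derivation:
(0,2): flips 1 -> legal
(0,3): flips 2 -> legal
(0,4): flips 1 -> legal
(1,2): flips 1 -> legal
(1,4): no bracket -> illegal
(2,1): no bracket -> illegal
(3,0): no bracket -> illegal
(4,0): no bracket -> illegal
(4,2): flips 2 -> legal
(5,0): no bracket -> illegal
(5,1): flips 1 -> legal
(5,2): flips 1 -> legal
(5,3): flips 1 -> legal
(5,4): no bracket -> illegal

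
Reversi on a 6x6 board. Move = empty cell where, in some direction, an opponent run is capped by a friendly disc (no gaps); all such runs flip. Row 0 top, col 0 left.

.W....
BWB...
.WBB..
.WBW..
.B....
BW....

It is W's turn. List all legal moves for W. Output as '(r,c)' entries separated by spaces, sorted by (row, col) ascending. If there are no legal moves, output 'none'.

Answer: (0,3) (1,3) (2,4) (3,4) (4,3)

Derivation:
(0,0): no bracket -> illegal
(0,2): no bracket -> illegal
(0,3): flips 1 -> legal
(1,3): flips 3 -> legal
(1,4): no bracket -> illegal
(2,0): no bracket -> illegal
(2,4): flips 2 -> legal
(3,0): no bracket -> illegal
(3,4): flips 2 -> legal
(4,0): no bracket -> illegal
(4,2): no bracket -> illegal
(4,3): flips 1 -> legal
(5,2): no bracket -> illegal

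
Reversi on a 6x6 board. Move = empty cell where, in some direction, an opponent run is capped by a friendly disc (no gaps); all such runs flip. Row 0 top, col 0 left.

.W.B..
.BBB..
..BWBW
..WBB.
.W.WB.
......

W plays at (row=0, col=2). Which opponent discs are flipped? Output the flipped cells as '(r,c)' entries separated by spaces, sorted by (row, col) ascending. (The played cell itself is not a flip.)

Answer: (1,2) (2,2)

Derivation:
Dir NW: edge -> no flip
Dir N: edge -> no flip
Dir NE: edge -> no flip
Dir W: first cell 'W' (not opp) -> no flip
Dir E: opp run (0,3), next='.' -> no flip
Dir SW: opp run (1,1), next='.' -> no flip
Dir S: opp run (1,2) (2,2) capped by W -> flip
Dir SE: opp run (1,3) (2,4), next='.' -> no flip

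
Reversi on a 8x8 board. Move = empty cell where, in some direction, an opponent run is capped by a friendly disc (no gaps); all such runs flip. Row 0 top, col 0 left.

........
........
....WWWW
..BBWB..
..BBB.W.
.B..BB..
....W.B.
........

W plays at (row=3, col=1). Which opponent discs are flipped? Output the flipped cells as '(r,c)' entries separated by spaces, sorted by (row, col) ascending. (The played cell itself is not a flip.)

Answer: (3,2) (3,3)

Derivation:
Dir NW: first cell '.' (not opp) -> no flip
Dir N: first cell '.' (not opp) -> no flip
Dir NE: first cell '.' (not opp) -> no flip
Dir W: first cell '.' (not opp) -> no flip
Dir E: opp run (3,2) (3,3) capped by W -> flip
Dir SW: first cell '.' (not opp) -> no flip
Dir S: first cell '.' (not opp) -> no flip
Dir SE: opp run (4,2), next='.' -> no flip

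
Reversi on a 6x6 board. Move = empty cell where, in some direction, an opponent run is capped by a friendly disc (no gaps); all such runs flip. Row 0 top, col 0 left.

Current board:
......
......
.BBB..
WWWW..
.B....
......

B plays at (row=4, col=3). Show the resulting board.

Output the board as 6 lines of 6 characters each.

Answer: ......
......
.BBB..
WWBB..
.B.B..
......

Derivation:
Place B at (4,3); scan 8 dirs for brackets.
Dir NW: opp run (3,2) capped by B -> flip
Dir N: opp run (3,3) capped by B -> flip
Dir NE: first cell '.' (not opp) -> no flip
Dir W: first cell '.' (not opp) -> no flip
Dir E: first cell '.' (not opp) -> no flip
Dir SW: first cell '.' (not opp) -> no flip
Dir S: first cell '.' (not opp) -> no flip
Dir SE: first cell '.' (not opp) -> no flip
All flips: (3,2) (3,3)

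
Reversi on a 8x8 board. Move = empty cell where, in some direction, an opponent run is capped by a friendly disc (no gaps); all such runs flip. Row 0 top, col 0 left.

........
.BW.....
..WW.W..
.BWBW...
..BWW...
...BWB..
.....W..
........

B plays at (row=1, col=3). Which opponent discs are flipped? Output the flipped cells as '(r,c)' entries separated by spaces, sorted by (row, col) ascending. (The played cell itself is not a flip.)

Dir NW: first cell '.' (not opp) -> no flip
Dir N: first cell '.' (not opp) -> no flip
Dir NE: first cell '.' (not opp) -> no flip
Dir W: opp run (1,2) capped by B -> flip
Dir E: first cell '.' (not opp) -> no flip
Dir SW: opp run (2,2) capped by B -> flip
Dir S: opp run (2,3) capped by B -> flip
Dir SE: first cell '.' (not opp) -> no flip

Answer: (1,2) (2,2) (2,3)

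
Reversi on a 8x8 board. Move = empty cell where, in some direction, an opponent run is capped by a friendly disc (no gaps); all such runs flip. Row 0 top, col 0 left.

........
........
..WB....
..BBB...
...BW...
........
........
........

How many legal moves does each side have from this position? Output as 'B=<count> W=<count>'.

Answer: B=6 W=2

Derivation:
-- B to move --
(1,1): flips 1 -> legal
(1,2): flips 1 -> legal
(1,3): no bracket -> illegal
(2,1): flips 1 -> legal
(3,1): no bracket -> illegal
(3,5): no bracket -> illegal
(4,5): flips 1 -> legal
(5,3): no bracket -> illegal
(5,4): flips 1 -> legal
(5,5): flips 1 -> legal
B mobility = 6
-- W to move --
(1,2): no bracket -> illegal
(1,3): no bracket -> illegal
(1,4): no bracket -> illegal
(2,1): no bracket -> illegal
(2,4): flips 2 -> legal
(2,5): no bracket -> illegal
(3,1): no bracket -> illegal
(3,5): no bracket -> illegal
(4,1): no bracket -> illegal
(4,2): flips 2 -> legal
(4,5): no bracket -> illegal
(5,2): no bracket -> illegal
(5,3): no bracket -> illegal
(5,4): no bracket -> illegal
W mobility = 2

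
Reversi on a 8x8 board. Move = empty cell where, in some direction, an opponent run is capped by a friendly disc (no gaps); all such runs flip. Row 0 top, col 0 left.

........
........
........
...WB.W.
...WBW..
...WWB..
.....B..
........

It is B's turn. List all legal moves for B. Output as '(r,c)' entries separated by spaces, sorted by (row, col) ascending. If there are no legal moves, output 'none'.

Answer: (2,2) (3,2) (3,5) (4,2) (4,6) (5,2) (5,6) (6,2) (6,4)

Derivation:
(2,2): flips 1 -> legal
(2,3): no bracket -> illegal
(2,4): no bracket -> illegal
(2,5): no bracket -> illegal
(2,6): no bracket -> illegal
(2,7): no bracket -> illegal
(3,2): flips 3 -> legal
(3,5): flips 1 -> legal
(3,7): no bracket -> illegal
(4,2): flips 1 -> legal
(4,6): flips 1 -> legal
(4,7): no bracket -> illegal
(5,2): flips 3 -> legal
(5,6): flips 1 -> legal
(6,2): flips 1 -> legal
(6,3): no bracket -> illegal
(6,4): flips 1 -> legal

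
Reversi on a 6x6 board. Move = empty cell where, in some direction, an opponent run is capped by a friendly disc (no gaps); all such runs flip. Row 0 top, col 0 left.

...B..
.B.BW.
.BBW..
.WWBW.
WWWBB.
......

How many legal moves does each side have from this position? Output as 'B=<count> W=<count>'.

-- B to move --
(0,4): no bracket -> illegal
(0,5): no bracket -> illegal
(1,2): no bracket -> illegal
(1,5): flips 1 -> legal
(2,0): no bracket -> illegal
(2,4): flips 2 -> legal
(2,5): flips 2 -> legal
(3,0): flips 2 -> legal
(3,5): flips 1 -> legal
(4,5): no bracket -> illegal
(5,0): no bracket -> illegal
(5,1): flips 3 -> legal
(5,2): flips 2 -> legal
(5,3): no bracket -> illegal
B mobility = 7
-- W to move --
(0,0): no bracket -> illegal
(0,1): flips 2 -> legal
(0,2): no bracket -> illegal
(0,4): flips 2 -> legal
(1,0): flips 1 -> legal
(1,2): flips 2 -> legal
(2,0): flips 2 -> legal
(2,4): flips 1 -> legal
(3,0): no bracket -> illegal
(3,5): no bracket -> illegal
(4,5): flips 2 -> legal
(5,2): flips 1 -> legal
(5,3): flips 2 -> legal
(5,4): flips 2 -> legal
(5,5): no bracket -> illegal
W mobility = 10

Answer: B=7 W=10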